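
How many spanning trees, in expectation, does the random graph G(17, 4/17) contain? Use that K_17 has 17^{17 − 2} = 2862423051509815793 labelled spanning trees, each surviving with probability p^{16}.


K_17 has 17^{17 − 2} = 2862423051509815793 labelled spanning trees.
For each such spanning tree H, let X_H = 1 if all 16 edges of H are present in G. Then P[X_H = 1] = p^{16} = (4/17)^{16} = 4294967296/48661191875666868481.
By linearity of expectation: E[X] = Σ_H E[X_H] = 2862423051509815793 · p^{16} = 2862423051509815793 · 4294967296/48661191875666868481 = 4294967296/17.
Numerically: E[X] ≈ 2.526e+08.

E[X] = 2862423051509815793 · (4/17)^{16} = 4294967296/17 ≈ 2.526e+08.


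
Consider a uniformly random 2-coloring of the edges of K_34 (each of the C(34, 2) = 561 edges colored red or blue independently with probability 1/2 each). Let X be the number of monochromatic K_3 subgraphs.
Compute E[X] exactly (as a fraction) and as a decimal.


Let X = Σ_S X_S over the C(34, 3) = 5984 subsets S of size 3, where X_S = 1 if the K_3 on S is monochromatic.
For a fixed S, the K_3 on S has C(3, 2) = 3 edges. P[all 3 edges red] = (1/2)^3, and likewise for blue, so P[monochromatic] = 2·(1/2)^3 = 2^{1 − 3} = 1/4.
By linearity: E[X] = C(34, 3) · 2^{1 − 3} = 5984 · 1/4 = 1496.
Numerically: E[X] ≈ 1496.000.

E[X] = C(34,3)·2^(1−C(3,2)) = 1496 ≈ 1496.000.


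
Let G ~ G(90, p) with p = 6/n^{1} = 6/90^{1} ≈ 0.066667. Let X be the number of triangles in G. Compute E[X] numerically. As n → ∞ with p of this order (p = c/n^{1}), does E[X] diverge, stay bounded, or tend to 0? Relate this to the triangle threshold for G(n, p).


Number of potential triangles: C(90, 3) = 117480.
Each occurs with probability p³ ≈ (0.066667)³ ≈ 2.9629630e-04.
By linearity: E[X] = C(90, 3)·p³ ≈ 117480 · 2.9629630e-04 ≈ 34.80889.
Here α = 1, so p = 6/n is exactly at the triangle threshold p ~ 1/n. Asymptotically E[X] → c³/6 = 6³/6 = 36 ≈ 36.00000, a bounded constant. In this regime the triangle count is asymptotically Poisson(c³/6).

E[X] ≈ 34.80889; in regime p = Θ(1/n^{1}) E[X] stays bounded (at the triangle threshold p ~ 1/n).


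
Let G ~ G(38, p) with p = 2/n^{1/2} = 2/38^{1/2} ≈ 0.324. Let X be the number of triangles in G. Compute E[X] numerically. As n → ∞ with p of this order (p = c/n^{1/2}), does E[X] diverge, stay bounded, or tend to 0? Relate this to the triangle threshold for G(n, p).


Number of potential triangles: C(38, 3) = 8436.
Each occurs with probability p³ ≈ (0.324)³ ≈ 3.41519e-02.
By linearity: E[X] = C(38, 3)·p³ ≈ 8436 · 3.41519e-02 ≈ 288.105.
Since α = 1/2 < 1, p = c/n^{1/2} ≫ 1/n is above the triangle threshold p ~ 1/n. Asymptotically E[X] ~ (c³/6)·n^{3(1−α)} = (2³/6)·n^{1.5} → ∞; triangles are abundant w.h.p.

E[X] ≈ 288.105; in regime p = Θ(1/n^{1/2}) E[X] diverges (above the triangle threshold p ~ 1/n).


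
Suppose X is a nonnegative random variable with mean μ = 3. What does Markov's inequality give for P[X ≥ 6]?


μ = E[X] = 3, a = 6.
Markov: P[X ≥ 6] ≤ μ/a = (3)/6 = 1/2.
Numerically: ≈ 0.5000.
(Since a = 6 > μ = 3.0000, the bound 1/2 is < 1 and informative.)

P[X ≥ 6] ≤ 1/2 ≈ 0.5000.


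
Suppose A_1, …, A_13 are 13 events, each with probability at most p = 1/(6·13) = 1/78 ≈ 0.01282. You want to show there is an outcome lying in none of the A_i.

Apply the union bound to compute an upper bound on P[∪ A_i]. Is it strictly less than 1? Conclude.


Union bound: P[∪_{i=1}^{13} A_i] ≤ Σ_i P[A_i] ≤ 13·p = 13·(1/78) = 1/6.
Numerically: 1/6 ≈ 0.16667.
Is 1/6 < 1? YES.
Since P[∪ A_i] ≤ 1/6 < 1, the complement has P[∩ A_i^c] ≥ 1 − 1/6 = 5/6 > 0, so some outcome avoids every A_i.

13·p = 1/6 ≈ 0.16667; existence CERTIFIED by the union bound.


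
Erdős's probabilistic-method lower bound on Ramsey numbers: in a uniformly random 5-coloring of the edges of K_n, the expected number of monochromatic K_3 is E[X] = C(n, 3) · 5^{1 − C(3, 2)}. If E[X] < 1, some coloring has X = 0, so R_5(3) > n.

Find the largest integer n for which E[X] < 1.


We need C(n, 3) · 5^{1 − 3} < 1, i.e. C(n, 3) < 5^{3 − 1} = 25.
Check values of n near the boundary:
  n = 3: C(3, 3) = 1; 1 < 25? YES
  n = 4: C(4, 3) = 4; 4 < 25? YES
  n = 5: C(5, 3) = 10; 10 < 25? YES
  n = 6: C(6, 3) = 20; 20 < 25? YES
  n = 7: C(7, 3) = 35; 35 < 25? NO
The largest n with C(n, 3) < 25 is n = 6 (where E[X] = 4/5 ≈ 0.8000000). Hence R_5(3) > 6, i.e. R_5(3) ≥ 7.

Largest n = 6; hence R_5(3) > 6.


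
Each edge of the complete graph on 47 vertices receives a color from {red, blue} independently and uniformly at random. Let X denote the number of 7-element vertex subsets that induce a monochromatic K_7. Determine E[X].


Let X = Σ_S X_S over the C(47, 7) = 62891499 subsets S of size 7, where X_S = 1 if the K_7 on S is monochromatic.
For a fixed S, the K_7 on S has C(7, 2) = 21 edges. P[all 21 edges red] = (1/2)^21, and likewise for blue, so P[monochromatic] = 2·(1/2)^21 = 2^{1 − 21} = 1/1048576.
Summing: E[X] = C(47, 7) · 2^{1 − 21} = 62891499 · 1/1048576 = 62891499/1048576.
Numerically: E[X] ≈ 59.97801.

E[X] = C(47,7)·2^(1−C(7,2)) = 62891499/1048576 ≈ 59.97801.


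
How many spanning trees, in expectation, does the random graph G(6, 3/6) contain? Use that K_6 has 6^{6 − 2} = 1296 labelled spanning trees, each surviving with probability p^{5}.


K_6 has 6^{6 − 2} = 1296 labelled spanning trees.
For each such spanning tree H, let X_H = 1 if all 5 edges of H are present in G. Then P[X_H = 1] = p^{5} = (1/2)^{5} = 1/32.
By linearity: E[X] = Σ_H E[X_H] = 1296 · p^{5} = 1296 · 1/32 = 81/2.
Numerically: E[X] ≈ 40.5.

E[X] = 1296 · (1/2)^{5} = 81/2 ≈ 40.5.


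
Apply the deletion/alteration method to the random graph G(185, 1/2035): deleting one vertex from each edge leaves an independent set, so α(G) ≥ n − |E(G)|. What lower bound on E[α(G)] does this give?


E[|E(G)|] = C(185, 2)·p = 17020 · (1/2035) = 92/11.
E[α(G)] ≥ n − E[|E(G)|] = 185 − 92/11 = 1943/11.
Numerically: ≈ 176.63636.
(This is only a lower bound; the true E[α(G)] may be larger.)

E[α(G)] ≥ 1943/11 ≈ 176.63636.


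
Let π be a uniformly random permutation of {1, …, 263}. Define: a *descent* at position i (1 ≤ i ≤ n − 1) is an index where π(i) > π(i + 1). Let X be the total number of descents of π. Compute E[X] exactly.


Write X = Σ X_I over i = 1, …, 262, with X_I the indicator of one descent.
There are 262 indicators.
For each fixed i, the pair (π(i), π(i+1)) is a uniformly random ordered pair of distinct values from {1, …, 263}; by symmetry P[π(i) > π(i+1)] = 1/2.
By linearity: E[X] = 262 · (1/2) = (263 − 1) · (1/2) = 131 ≈ 131.000.

E[X] = 131 = 131.000.


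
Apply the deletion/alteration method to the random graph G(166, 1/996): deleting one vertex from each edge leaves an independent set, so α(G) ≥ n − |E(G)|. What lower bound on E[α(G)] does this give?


E[|E(G)|] = C(166, 2)·p = 13695 · (1/996) = 55/4.
E[α(G)] ≥ n − E[|E(G)|] = 166 − 55/4 = 609/4.
Numerically: ≈ 152.2500.
(This is only a lower bound; the true E[α(G)] may be larger.)

E[α(G)] ≥ 609/4 ≈ 152.2500.


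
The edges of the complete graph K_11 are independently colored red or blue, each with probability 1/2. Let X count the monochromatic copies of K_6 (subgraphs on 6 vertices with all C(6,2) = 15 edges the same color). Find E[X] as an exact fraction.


Let X = Σ_S X_S over the C(11, 6) = 462 subsets S of size 6, where X_S = 1 if the K_6 on S is monochromatic.
For a fixed S, the K_6 on S has C(6, 2) = 15 edges. P[all 15 edges red] = (1/2)^15, and likewise for blue, so P[monochromatic] = 2·(1/2)^15 = 2^{1 − 15} = 1/16384.
By linearity of expectation: E[X] = C(11, 6) · 2^{1 − 15} = 462 · 1/16384 = 231/8192.
Numerically: E[X] ≈ 0.02820.

E[X] = C(11,6)·2^(1−C(6,2)) = 231/8192 ≈ 0.02820.


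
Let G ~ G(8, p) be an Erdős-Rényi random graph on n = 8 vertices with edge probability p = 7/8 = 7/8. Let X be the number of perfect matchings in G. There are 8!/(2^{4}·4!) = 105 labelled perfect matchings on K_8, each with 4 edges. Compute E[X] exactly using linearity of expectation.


K_8 has 8!/(2^{4}·4!) = 105 labelled perfect matchings.
For each such perfect matching H, let X_H = 1 if all 4 edges of H are present in G. Then P[X_H = 1] = p^{4} = (7/8)^{4} = 2401/4096.
By linearity: E[X] = Σ_H E[X_H] = 105 · p^{4} = 105 · 2401/4096 = 252105/4096.
Numerically: E[X] ≈ 61.5491.

E[X] = 105 · (7/8)^{4} = 252105/4096 ≈ 61.5491.


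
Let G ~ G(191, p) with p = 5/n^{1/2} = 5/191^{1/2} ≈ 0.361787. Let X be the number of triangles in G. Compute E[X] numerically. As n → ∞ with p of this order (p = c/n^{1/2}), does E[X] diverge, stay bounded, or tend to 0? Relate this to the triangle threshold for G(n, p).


Number of potential triangles: C(191, 3) = 1143135.
Each occurs with probability p³ ≈ (0.361787)³ ≈ 4.73543590e-02.
By linearity: E[X] = C(191, 3)·p³ ≈ 1143135 · 4.73543590e-02 ≈ 54132.425158.
Since α = 1/2 < 1, p = c/n^{1/2} ≫ 1/n is above the triangle threshold p ~ 1/n. Asymptotically E[X] ~ (c³/6)·n^{3(1−α)} = (5³/6)·n^{1.5} → ∞; triangles are abundant w.h.p.

E[X] ≈ 54132.425158; in regime p = Θ(1/n^{1/2}) E[X] diverges (above the triangle threshold p ~ 1/n).


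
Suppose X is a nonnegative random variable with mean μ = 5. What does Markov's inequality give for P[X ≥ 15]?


μ = E[X] = 5, a = 15.
Markov: P[X ≥ 15] ≤ μ/a = (5)/15 = 1/3.
Numerically: ≈ 0.3333.
(Since a = 15 > μ = 5.0000, the bound 1/3 is < 1 and informative.)

P[X ≥ 15] ≤ 1/3 ≈ 0.3333.


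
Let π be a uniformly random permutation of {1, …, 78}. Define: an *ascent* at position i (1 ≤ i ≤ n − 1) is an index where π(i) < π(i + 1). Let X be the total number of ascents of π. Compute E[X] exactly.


Write X = Σ X_I over i = 1, …, 77, with X_I the indicator of one ascent.
There are 77 indicators.
For each fixed i, the pair (π(i), π(i+1)) is a uniformly random ordered pair of distinct values from {1, …, 78}; by symmetry P[π(i) < π(i+1)] = 1/2.
By linearity: E[X] = 77 · (1/2) = (78 − 1) · (1/2) = 77/2 ≈ 38.500000.

E[X] = 77/2 = 38.500000.


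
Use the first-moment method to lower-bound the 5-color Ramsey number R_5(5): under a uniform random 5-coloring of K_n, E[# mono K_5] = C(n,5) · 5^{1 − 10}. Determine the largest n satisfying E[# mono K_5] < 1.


We need C(n, 5) · 5^{1 − 10} < 1, i.e. C(n, 5) < 5^{10 − 1} = 1953125.
Check values of n near the boundary:
  n = 45: C(45, 5) = 1221759; 1221759 < 1953125? YES
  n = 46: C(46, 5) = 1370754; 1370754 < 1953125? YES
  n = 47: C(47, 5) = 1533939; 1533939 < 1953125? YES
  n = 48: C(48, 5) = 1712304; 1712304 < 1953125? YES
  n = 49: C(49, 5) = 1906884; 1906884 < 1953125? YES
  n = 50: C(50, 5) = 2118760; 2118760 < 1953125? NO
  n = 51: C(51, 5) = 2349060; 2349060 < 1953125? NO
  n = 52: C(52, 5) = 2598960; 2598960 < 1953125? NO
The largest n with C(n, 5) < 1953125 is n = 49 (where E[X] = 1906884/1953125 ≈ 0.97632). Hence R_5(5) > 49, i.e. R_5(5) ≥ 50.

Largest n = 49; hence R_5(5) > 49.


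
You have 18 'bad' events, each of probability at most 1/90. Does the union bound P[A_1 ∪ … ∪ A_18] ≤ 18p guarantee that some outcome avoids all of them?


Union bound: P[∪_{i=1}^{18} A_i] ≤ Σ_i P[A_i] ≤ 18·p = 18·(1/90) = 1/5.
Numerically: 1/5 ≈ 0.200000.
Is 1/5 < 1? YES.
Since P[∪ A_i] ≤ 1/5 < 1, the complement has P[∩ A_i^c] ≥ 1 − 1/5 = 4/5 > 0, so some outcome avoids every A_i.

18·p = 1/5 ≈ 0.200000; existence CERTIFIED by the union bound.


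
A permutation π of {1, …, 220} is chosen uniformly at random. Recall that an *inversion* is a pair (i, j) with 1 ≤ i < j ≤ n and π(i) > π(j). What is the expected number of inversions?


Write X = Σ X_I over the C(220, 2) = 24090 pairs i < j, with X_I the indicator of one inversion.
There are 24090 indicators.
For each fixed pair i < j, the values π(i) and π(j) are two distinct elements of {1, …, 220} in uniformly random order; by symmetry P[π(i) > π(j)] = 1/2.
By linearity: E[X] = 24090 · (1/2) = C(220, 2) · (1/2) = 24090/2 = 12045 ≈ 12045.0000.

E[X] = 12045 = 12045.0000.


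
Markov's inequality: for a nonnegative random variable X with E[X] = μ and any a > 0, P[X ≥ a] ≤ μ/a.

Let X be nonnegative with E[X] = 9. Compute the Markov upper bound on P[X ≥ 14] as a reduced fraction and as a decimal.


μ = E[X] = 9, a = 14.
Markov: P[X ≥ 14] ≤ μ/a = (9)/14 = 9/14.
Numerically: ≈ 0.64286.
(Since a = 14 > μ = 9.00000, the bound 9/14 is < 1 and informative.)

P[X ≥ 14] ≤ 9/14 ≈ 0.64286.


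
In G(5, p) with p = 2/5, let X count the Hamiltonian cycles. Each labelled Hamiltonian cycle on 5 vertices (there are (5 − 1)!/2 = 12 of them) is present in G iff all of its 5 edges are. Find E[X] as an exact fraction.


K_5 has (5 − 1)!/2 = 12 labelled Hamiltonian cycles.
For each such Hamiltonian cycle H, let X_H = 1 if all 5 edges of H are present in G. Then P[X_H = 1] = p^{5} = (2/5)^{5} = 32/3125.
Summing the indicators: E[X] = Σ_H E[X_H] = 12 · p^{5} = 12 · 32/3125 = 384/3125.
Numerically: E[X] ≈ 0.1229.

E[X] = 12 · (2/5)^{5} = 384/3125 ≈ 0.1229.


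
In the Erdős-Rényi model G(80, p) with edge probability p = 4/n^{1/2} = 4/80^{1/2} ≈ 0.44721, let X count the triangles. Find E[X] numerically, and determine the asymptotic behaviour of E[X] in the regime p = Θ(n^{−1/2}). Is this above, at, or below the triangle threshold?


Number of potential triangles: C(80, 3) = 82160.
Each occurs with probability p³ ≈ (0.44721)³ ≈ 8.9442719e-02.
By linearity: E[X] = C(80, 3)·p³ ≈ 82160 · 8.9442719e-02 ≈ 7348.61380.
Since α = 1/2 < 1, p = c/n^{1/2} ≫ 1/n is above the triangle threshold p ~ 1/n. Asymptotically E[X] ~ (c³/6)·n^{3(1−α)} = (4³/6)·n^{1.5} → ∞; triangles are abundant w.h.p.

E[X] ≈ 7348.61380; in regime p = Θ(1/n^{1/2}) E[X] diverges (above the triangle threshold p ~ 1/n).


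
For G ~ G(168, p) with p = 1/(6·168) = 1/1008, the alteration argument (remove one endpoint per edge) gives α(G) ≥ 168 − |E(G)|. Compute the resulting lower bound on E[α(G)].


E[|E(G)|] = C(168, 2)·p = 14028 · (1/1008) = 167/12.
E[α(G)] ≥ n − E[|E(G)|] = 168 − 167/12 = 1849/12.
Numerically: ≈ 154.083333.
(This is only a lower bound; the true E[α(G)] may be larger.)

E[α(G)] ≥ 1849/12 ≈ 154.083333.


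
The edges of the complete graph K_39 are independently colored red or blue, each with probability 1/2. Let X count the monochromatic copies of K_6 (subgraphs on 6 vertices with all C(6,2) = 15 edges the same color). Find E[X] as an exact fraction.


Let X = Σ_S X_S over the C(39, 6) = 3262623 subsets S of size 6, where X_S = 1 if the K_6 on S is monochromatic.
For a fixed S, the K_6 on S has C(6, 2) = 15 edges. P[all 15 edges red] = (1/2)^15, and likewise for blue, so P[monochromatic] = 2·(1/2)^15 = 2^{1 − 15} = 1/16384.
By linearity: E[X] = C(39, 6) · 2^{1 − 15} = 3262623 · 1/16384 = 3262623/16384.
Numerically: E[X] ≈ 199.13470.

E[X] = C(39,6)·2^(1−C(6,2)) = 3262623/16384 ≈ 199.13470.


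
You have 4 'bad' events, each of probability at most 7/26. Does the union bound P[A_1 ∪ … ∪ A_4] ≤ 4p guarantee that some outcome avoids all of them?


Union bound: P[∪_{i=1}^{4} A_i] ≤ Σ_i P[A_i] ≤ 4·p = 4·(7/26) = 14/13.
Numerically: 14/13 ≈ 1.07692.
Is 14/13 < 1? NO.
Since the bound 14/13 is ≥ 1, the union bound is uninformative here; it does NOT by itself certify existence.

4·p = 14/13 ≈ 1.07692; existence NOT certified by the union bound.


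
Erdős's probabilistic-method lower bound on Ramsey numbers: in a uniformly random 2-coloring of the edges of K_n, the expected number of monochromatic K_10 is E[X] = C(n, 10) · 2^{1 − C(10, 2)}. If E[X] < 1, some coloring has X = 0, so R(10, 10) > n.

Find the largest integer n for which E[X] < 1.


We need C(n, 10) · 2^{1 − 45} < 1, i.e. C(n, 10) < 2^{45 − 1} = 17592186044416.
Check values of n near the boundary:
  n = 98: C(98, 10) = 14005614014756; 14005614014756 < 17592186044416? YES
  n = 99: C(99, 10) = 15579278510796; 15579278510796 < 17592186044416? YES
  n = 100: C(100, 10) = 17310309456440; 17310309456440 < 17592186044416? YES
  n = 101: C(101, 10) = 19212541264840; 19212541264840 < 17592186044416? NO
The largest n with C(n, 10) < 17592186044416 is n = 100 (where E[X] = 2163788682055/2199023255552 ≈ 0.9840). Hence R(10, 10) > 100, i.e. R(10, 10) ≥ 101.

Largest n = 100; hence R(10, 10) > 100.


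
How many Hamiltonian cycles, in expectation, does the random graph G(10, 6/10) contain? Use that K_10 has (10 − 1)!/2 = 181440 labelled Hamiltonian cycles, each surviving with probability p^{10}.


K_10 has (10 − 1)!/2 = 181440 labelled Hamiltonian cycles.
For each such Hamiltonian cycle H, let X_H = 1 if all 10 edges of H are present in G. Then P[X_H = 1] = p^{10} = (3/5)^{10} = 59049/9765625.
Summing the indicators: E[X] = Σ_H E[X_H] = 181440 · p^{10} = 181440 · 59049/9765625 = 2142770112/1953125.
Numerically: E[X] ≈ 1.1e+03.

E[X] = 181440 · (3/5)^{10} = 2142770112/1953125 ≈ 1.1e+03.


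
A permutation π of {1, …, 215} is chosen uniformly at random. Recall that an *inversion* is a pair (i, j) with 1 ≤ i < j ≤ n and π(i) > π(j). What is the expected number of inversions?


Write X = Σ X_I over the C(215, 2) = 23005 pairs i < j, with X_I the indicator of one inversion.
There are 23005 indicators.
For each fixed pair i < j, the values π(i) and π(j) are two distinct elements of {1, …, 215} in uniformly random order; by symmetry P[π(i) > π(j)] = 1/2.
By linearity: E[X] = 23005 · (1/2) = C(215, 2) · (1/2) = 23005/2 = 23005/2 ≈ 11502.50000.

E[X] = 23005/2 = 11502.50000.


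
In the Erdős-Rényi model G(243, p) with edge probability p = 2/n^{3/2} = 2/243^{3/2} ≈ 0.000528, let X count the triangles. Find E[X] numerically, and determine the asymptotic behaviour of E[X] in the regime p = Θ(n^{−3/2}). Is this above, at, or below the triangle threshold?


Number of potential triangles: C(243, 3) = 2362041.
Each occurs with probability p³ ≈ (0.000528)³ ≈ 1.471844e-10.
By linearity: E[X] = C(243, 3)·p³ ≈ 2362041 · 1.471844e-10 ≈ 0.0003.
Since α = 3/2 > 1, p = c/n^{3/2} = o(1/n) is below the triangle threshold p ~ 1/n. Asymptotically E[X] ~ (c³/6)·n^{3(1−α)} = (2³/6)·n^{-1.5} → 0, so by Markov's inequality G has no triangles w.h.p.

E[X] ≈ 0.0003; in regime p = Θ(1/n^{3/2}) E[X] tends to 0 (below the triangle threshold p ~ 1/n).


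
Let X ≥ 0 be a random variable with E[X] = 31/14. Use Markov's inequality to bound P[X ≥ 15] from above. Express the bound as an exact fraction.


μ = E[X] = 31/14, a = 15.
Markov: P[X ≥ 15] ≤ μ/a = (31/14)/15 = 31/210.
Numerically: ≈ 0.148.
(Since a = 15 > μ = 2.214, the bound 31/210 is < 1 and informative.)

P[X ≥ 15] ≤ 31/210 ≈ 0.148.


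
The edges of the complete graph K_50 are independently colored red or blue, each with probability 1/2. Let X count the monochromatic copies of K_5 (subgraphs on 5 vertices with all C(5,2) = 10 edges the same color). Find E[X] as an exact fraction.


Let X = Σ_S X_S over the C(50, 5) = 2118760 subsets S of size 5, where X_S = 1 if the K_5 on S is monochromatic.
For a fixed S, the K_5 on S has C(5, 2) = 10 edges. P[all 10 edges red] = (1/2)^10, and likewise for blue, so P[monochromatic] = 2·(1/2)^10 = 2^{1 − 10} = 1/512.
By linearity: E[X] = C(50, 5) · 2^{1 − 10} = 2118760 · 1/512 = 264845/64.
Numerically: E[X] ≈ 4138.20312.

E[X] = C(50,5)·2^(1−C(5,2)) = 264845/64 ≈ 4138.20312.


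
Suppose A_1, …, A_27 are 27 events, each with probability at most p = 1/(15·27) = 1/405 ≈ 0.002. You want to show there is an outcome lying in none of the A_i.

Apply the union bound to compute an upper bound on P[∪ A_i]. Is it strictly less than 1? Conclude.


Union bound: P[∪_{i=1}^{27} A_i] ≤ Σ_i P[A_i] ≤ 27·p = 27·(1/405) = 1/15.
Numerically: 1/15 ≈ 0.067.
Is 1/15 < 1? YES.
Since P[∪ A_i] ≤ 1/15 < 1, the complement has P[∩ A_i^c] ≥ 1 − 1/15 = 14/15 > 0, so some outcome avoids every A_i.

27·p = 1/15 ≈ 0.067; existence CERTIFIED by the union bound.


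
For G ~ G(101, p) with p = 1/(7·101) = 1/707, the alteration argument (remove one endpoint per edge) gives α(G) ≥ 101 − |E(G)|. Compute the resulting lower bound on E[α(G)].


E[|E(G)|] = C(101, 2)·p = 5050 · (1/707) = 50/7.
E[α(G)] ≥ n − E[|E(G)|] = 101 − 50/7 = 657/7.
Numerically: ≈ 93.857.
(This is only a lower bound; the true E[α(G)] may be larger.)

E[α(G)] ≥ 657/7 ≈ 93.857.


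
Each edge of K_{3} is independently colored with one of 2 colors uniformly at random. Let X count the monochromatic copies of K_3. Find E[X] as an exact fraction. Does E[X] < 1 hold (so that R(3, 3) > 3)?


E[X] = C(3, 3) · 2^{1 − 3} = 1 · 2^{−2} = 1/4.
As a reduced fraction: E[X] = 1/4 ≈ 0.25000.
Is E[X] < 1? YES.
Since E[X] < 1, there exists a 2-coloring of K_{3} with no monochromatic K_3; hence R(3, 3) > 3.

E[X] = 1/4 ≈ 0.25000; E[X] < 1, so R(3, 3) > 3.


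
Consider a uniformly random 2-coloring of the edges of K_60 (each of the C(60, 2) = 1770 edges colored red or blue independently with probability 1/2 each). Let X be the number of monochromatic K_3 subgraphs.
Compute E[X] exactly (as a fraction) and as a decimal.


Let X = Σ_S X_S over the C(60, 3) = 34220 subsets S of size 3, where X_S = 1 if the K_3 on S is monochromatic.
For a fixed S, the K_3 on S has C(3, 2) = 3 edges. P[all 3 edges red] = (1/2)^3, and likewise for blue, so P[monochromatic] = 2·(1/2)^3 = 2^{1 − 3} = 1/4.
Summing: E[X] = C(60, 3) · 2^{1 − 3} = 34220 · 1/4 = 8555.
Numerically: E[X] ≈ 8555.000000.

E[X] = C(60,3)·2^(1−C(3,2)) = 8555 ≈ 8555.000000.


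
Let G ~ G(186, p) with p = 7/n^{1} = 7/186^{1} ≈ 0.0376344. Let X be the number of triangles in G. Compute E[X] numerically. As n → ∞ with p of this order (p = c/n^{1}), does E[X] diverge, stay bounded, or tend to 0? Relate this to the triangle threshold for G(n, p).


Number of potential triangles: C(186, 3) = 1055240.
Each occurs with probability p³ ≈ (0.0376344)³ ≈ 5.33034461e-05.
By linearity: E[X] = C(186, 3)·p³ ≈ 1055240 · 5.33034461e-05 ≈ 56.247928.
Here α = 1, so p = 7/n is exactly at the triangle threshold p ~ 1/n. Asymptotically E[X] → c³/6 = 7³/6 = 343/6 ≈ 57.166667, a bounded constant. In this regime the triangle count is asymptotically Poisson(c³/6).

E[X] ≈ 56.247928; in regime p = Θ(1/n^{1}) E[X] stays bounded (at the triangle threshold p ~ 1/n).


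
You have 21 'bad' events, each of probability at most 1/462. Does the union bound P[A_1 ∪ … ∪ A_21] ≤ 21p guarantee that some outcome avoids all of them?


Union bound: P[∪_{i=1}^{21} A_i] ≤ Σ_i P[A_i] ≤ 21·p = 21·(1/462) = 1/22.
Numerically: 1/22 ≈ 0.04545.
Is 1/22 < 1? YES.
Since P[∪ A_i] ≤ 1/22 < 1, the complement has P[∩ A_i^c] ≥ 1 − 1/22 = 21/22 > 0, so some outcome avoids every A_i.

21·p = 1/22 ≈ 0.04545; existence CERTIFIED by the union bound.


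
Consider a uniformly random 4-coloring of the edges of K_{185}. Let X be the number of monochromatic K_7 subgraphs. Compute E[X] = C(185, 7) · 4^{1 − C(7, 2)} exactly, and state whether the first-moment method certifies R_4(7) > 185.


E[X] = C(185, 7) · 4^{1 − 21} = 1311854301420 · 4^{−20} = 1311854301420/1099511627776.
As a reduced fraction: E[X] = 327963575355/274877906944 ≈ 1.1931.
Is E[X] < 1? NO.
Since E[X] ≥ 1, the first-moment bound is inconclusive at n = 185; it does NOT by itself certify R_4(7) > 185.

E[X] = 327963575355/274877906944 ≈ 1.1931; E[X] ≥ 1; first-moment method inconclusive here.


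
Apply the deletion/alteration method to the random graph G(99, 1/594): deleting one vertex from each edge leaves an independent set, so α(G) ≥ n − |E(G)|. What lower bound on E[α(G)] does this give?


E[|E(G)|] = C(99, 2)·p = 4851 · (1/594) = 49/6.
E[α(G)] ≥ n − E[|E(G)|] = 99 − 49/6 = 545/6.
Numerically: ≈ 90.8333.
(This is only a lower bound; the true E[α(G)] may be larger.)

E[α(G)] ≥ 545/6 ≈ 90.8333.


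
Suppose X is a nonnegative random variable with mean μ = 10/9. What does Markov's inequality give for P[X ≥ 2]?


μ = E[X] = 10/9, a = 2.
Markov: P[X ≥ 2] ≤ μ/a = (10/9)/2 = 5/9.
Numerically: ≈ 0.5556.
(Since a = 2 > μ = 1.1111, the bound 5/9 is < 1 and informative.)

P[X ≥ 2] ≤ 5/9 ≈ 0.5556.


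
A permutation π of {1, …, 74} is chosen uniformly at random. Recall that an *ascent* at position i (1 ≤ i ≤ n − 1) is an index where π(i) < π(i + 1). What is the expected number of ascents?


Write X = Σ X_I over i = 1, …, 73, with X_I the indicator of one ascent.
There are 73 indicators.
For each fixed i, the pair (π(i), π(i+1)) is a uniformly random ordered pair of distinct values from {1, …, 74}; by symmetry P[π(i) < π(i+1)] = 1/2.
By linearity: E[X] = 73 · (1/2) = (74 − 1) · (1/2) = 73/2 ≈ 36.50000.

E[X] = 73/2 = 36.50000.


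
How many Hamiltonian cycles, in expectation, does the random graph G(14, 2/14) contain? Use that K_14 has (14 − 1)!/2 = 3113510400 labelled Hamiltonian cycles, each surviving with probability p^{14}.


K_14 has (14 − 1)!/2 = 3113510400 labelled Hamiltonian cycles.
For each such Hamiltonian cycle H, let X_H = 1 if all 14 edges of H are present in G. Then P[X_H = 1] = p^{14} = (1/7)^{14} = 1/678223072849.
By linearity: E[X] = Σ_H E[X_H] = 3113510400 · p^{14} = 3113510400 · 1/678223072849 = 444787200/96889010407.
Numerically: E[X] ≈ 0.00459.

E[X] = 3113510400 · (1/7)^{14} = 444787200/96889010407 ≈ 0.00459.


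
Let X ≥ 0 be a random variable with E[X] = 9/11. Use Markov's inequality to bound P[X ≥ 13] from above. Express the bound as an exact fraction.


μ = E[X] = 9/11, a = 13.
Markov: P[X ≥ 13] ≤ μ/a = (9/11)/13 = 9/143.
Numerically: ≈ 0.06294.
(Since a = 13 > μ = 0.81818, the bound 9/143 is < 1 and informative.)

P[X ≥ 13] ≤ 9/143 ≈ 0.06294.


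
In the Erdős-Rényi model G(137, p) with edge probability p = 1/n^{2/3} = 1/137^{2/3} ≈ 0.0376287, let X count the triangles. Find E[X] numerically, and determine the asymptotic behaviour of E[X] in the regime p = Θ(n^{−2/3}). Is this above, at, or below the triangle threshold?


Number of potential triangles: C(137, 3) = 419220.
Each occurs with probability p³ ≈ (0.0376287)³ ≈ 5.32793436e-05.
By linearity: E[X] = C(137, 3)·p³ ≈ 419220 · 5.32793436e-05 ≈ 22.335766.
Since α = 2/3 < 1, p = c/n^{2/3} ≫ 1/n is above the triangle threshold p ~ 1/n. Asymptotically E[X] ~ (c³/6)·n^{3(1−α)} = (1³/6)·n^{1} → ∞; triangles are abundant w.h.p.

E[X] ≈ 22.335766; in regime p = Θ(1/n^{2/3}) E[X] diverges (above the triangle threshold p ~ 1/n).


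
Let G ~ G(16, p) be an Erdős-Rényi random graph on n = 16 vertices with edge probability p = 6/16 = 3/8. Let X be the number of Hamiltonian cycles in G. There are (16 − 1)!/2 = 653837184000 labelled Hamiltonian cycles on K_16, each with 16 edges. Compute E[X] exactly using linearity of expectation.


K_16 has (16 − 1)!/2 = 653837184000 labelled Hamiltonian cycles.
For each such Hamiltonian cycle H, let X_H = 1 if all 16 edges of H are present in G. Then P[X_H = 1] = p^{16} = (3/8)^{16} = 43046721/281474976710656.
By linearity of expectation: E[X] = Σ_H E[X_H] = 653837184000 · p^{16} = 653837184000 · 43046721/281474976710656 = 27485885585032875/274877906944.
Numerically: E[X] ≈ 99993.1.

E[X] = 653837184000 · (3/8)^{16} = 27485885585032875/274877906944 ≈ 99993.1.


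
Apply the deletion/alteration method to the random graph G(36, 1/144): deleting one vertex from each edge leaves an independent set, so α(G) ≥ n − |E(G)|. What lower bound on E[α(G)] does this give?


E[|E(G)|] = C(36, 2)·p = 630 · (1/144) = 35/8.
E[α(G)] ≥ n − E[|E(G)|] = 36 − 35/8 = 253/8.
Numerically: ≈ 31.625.
(This is only a lower bound; the true E[α(G)] may be larger.)

E[α(G)] ≥ 253/8 ≈ 31.625.


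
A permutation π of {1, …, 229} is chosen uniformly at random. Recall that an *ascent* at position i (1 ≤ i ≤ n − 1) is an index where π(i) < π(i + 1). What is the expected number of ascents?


Write X = Σ X_I over i = 1, …, 228, with X_I the indicator of one ascent.
There are 228 indicators.
For each fixed i, the pair (π(i), π(i+1)) is a uniformly random ordered pair of distinct values from {1, …, 229}; by symmetry P[π(i) < π(i+1)] = 1/2.
By linearity: E[X] = 228 · (1/2) = (229 − 1) · (1/2) = 114 ≈ 114.000.

E[X] = 114 = 114.000.


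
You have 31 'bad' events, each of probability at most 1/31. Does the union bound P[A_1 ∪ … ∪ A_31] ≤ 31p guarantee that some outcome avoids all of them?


Union bound: P[∪_{i=1}^{31} A_i] ≤ Σ_i P[A_i] ≤ 31·p = 31·(1/31) = 1.
Numerically: 1 ≈ 1.000.
Is 1 < 1? NO.
Since the bound 1 is ≥ 1, the union bound is uninformative here; it does NOT by itself certify existence.

31·p = 1 ≈ 1.000; existence NOT certified by the union bound.


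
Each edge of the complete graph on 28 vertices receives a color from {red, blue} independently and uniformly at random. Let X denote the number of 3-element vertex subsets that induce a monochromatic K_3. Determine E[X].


Let X = Σ_S X_S over the C(28, 3) = 3276 subsets S of size 3, where X_S = 1 if the K_3 on S is monochromatic.
For a fixed S, the K_3 on S has C(3, 2) = 3 edges. P[all 3 edges red] = (1/2)^3, and likewise for blue, so P[monochromatic] = 2·(1/2)^3 = 2^{1 − 3} = 1/4.
By linearity of expectation: E[X] = C(28, 3) · 2^{1 − 3} = 3276 · 1/4 = 819.
Numerically: E[X] ≈ 819.00000.

E[X] = C(28,3)·2^(1−C(3,2)) = 819 ≈ 819.00000.


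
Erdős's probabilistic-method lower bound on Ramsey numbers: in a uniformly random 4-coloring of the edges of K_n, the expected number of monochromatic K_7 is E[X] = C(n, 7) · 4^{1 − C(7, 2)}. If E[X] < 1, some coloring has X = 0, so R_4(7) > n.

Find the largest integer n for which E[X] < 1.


We need C(n, 7) · 4^{1 − 21} < 1, i.e. C(n, 7) < 4^{21 − 1} = 1099511627776.
Check values of n near the boundary:
  n = 177: C(177, 7) = 957664425960; 957664425960 < 1099511627776? YES
  n = 178: C(178, 7) = 996867063280; 996867063280 < 1099511627776? YES
  n = 179: C(179, 7) = 1037437234460; 1037437234460 < 1099511627776? YES
  n = 180: C(180, 7) = 1079414463600; 1079414463600 < 1099511627776? YES
  n = 181: C(181, 7) = 1122839183400; 1122839183400 < 1099511627776? NO
  n = 182: C(182, 7) = 1167752750736; 1167752750736 < 1099511627776? NO
  n = 183: C(183, 7) = 1214197462413; 1214197462413 < 1099511627776? NO
The largest n with C(n, 7) < 1099511627776 is n = 180 (where E[X] = 67463403975/68719476736 ≈ 0.9817217). Hence R_4(7) > 180, i.e. R_4(7) ≥ 181.

Largest n = 180; hence R_4(7) > 180.


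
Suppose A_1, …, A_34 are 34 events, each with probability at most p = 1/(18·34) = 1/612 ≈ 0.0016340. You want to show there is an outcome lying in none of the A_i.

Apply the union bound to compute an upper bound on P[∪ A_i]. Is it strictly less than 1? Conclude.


Union bound: P[∪_{i=1}^{34} A_i] ≤ Σ_i P[A_i] ≤ 34·p = 34·(1/612) = 1/18.
Numerically: 1/18 ≈ 0.0555556.
Is 1/18 < 1? YES.
Since P[∪ A_i] ≤ 1/18 < 1, the complement has P[∩ A_i^c] ≥ 1 − 1/18 = 17/18 > 0, so some outcome avoids every A_i.

34·p = 1/18 ≈ 0.0555556; existence CERTIFIED by the union bound.


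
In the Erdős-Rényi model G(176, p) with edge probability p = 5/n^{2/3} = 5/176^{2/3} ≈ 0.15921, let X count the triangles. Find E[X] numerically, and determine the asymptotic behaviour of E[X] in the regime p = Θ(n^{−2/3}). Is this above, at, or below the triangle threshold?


Number of potential triangles: C(176, 3) = 893200.
Each occurs with probability p³ ≈ (0.15921)³ ≈ 4.0353822e-03.
By linearity: E[X] = C(176, 3)·p³ ≈ 893200 · 4.0353822e-03 ≈ 3604.40341.
Since α = 2/3 < 1, p = c/n^{2/3} ≫ 1/n is above the triangle threshold p ~ 1/n. Asymptotically E[X] ~ (c³/6)·n^{3(1−α)} = (5³/6)·n^{1} → ∞; triangles are abundant w.h.p.

E[X] ≈ 3604.40341; in regime p = Θ(1/n^{2/3}) E[X] diverges (above the triangle threshold p ~ 1/n).


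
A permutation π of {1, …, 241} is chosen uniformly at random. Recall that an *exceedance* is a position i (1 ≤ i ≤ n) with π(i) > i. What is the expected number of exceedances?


Write X = Σ_{i=1}^{241} X_i, where X_i = 1_{π(i) > i}.
For each fixed i, π(i) is uniform over {1, …, 241} (marginal of a uniform permutation), so P[π(i) > i] = (n − i)/n. Summing: Σ_{i=1}^{241} (n − i)/n = (0 + 1 + … + 240)/241 = 241(241 − 1)/(2·241) = (241 − 1)/2.
Hence E[X] = Σ_{i=1}^{241} (241 − i)/241 = 120 ≈ 120.0000.

E[X] = 120 = 120.0000.


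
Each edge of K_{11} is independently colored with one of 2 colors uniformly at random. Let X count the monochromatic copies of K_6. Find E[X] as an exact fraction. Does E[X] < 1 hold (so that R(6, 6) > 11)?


E[X] = C(11, 6) · 2^{1 − 15} = 462 · 2^{−14} = 462/16384.
As a reduced fraction: E[X] = 231/8192 ≈ 0.0281982.
Is E[X] < 1? YES.
Since E[X] < 1, there exists a 2-coloring of K_{11} with no monochromatic K_6; hence R(6, 6) > 11.

E[X] = 231/8192 ≈ 0.0281982; E[X] < 1, so R(6, 6) > 11.


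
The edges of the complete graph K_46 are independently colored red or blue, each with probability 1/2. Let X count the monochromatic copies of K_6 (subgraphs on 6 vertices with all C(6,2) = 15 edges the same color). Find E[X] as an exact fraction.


Let X = Σ_S X_S over the C(46, 6) = 9366819 subsets S of size 6, where X_S = 1 if the K_6 on S is monochromatic.
For a fixed S, the K_6 on S has C(6, 2) = 15 edges. P[all 15 edges red] = (1/2)^15, and likewise for blue, so P[monochromatic] = 2·(1/2)^15 = 2^{1 − 15} = 1/16384.
Summing: E[X] = C(46, 6) · 2^{1 − 15} = 9366819 · 1/16384 = 9366819/16384.
Numerically: E[X] ≈ 571.705261.

E[X] = C(46,6)·2^(1−C(6,2)) = 9366819/16384 ≈ 571.705261.


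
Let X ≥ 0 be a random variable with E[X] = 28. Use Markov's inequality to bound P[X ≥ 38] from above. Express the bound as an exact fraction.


μ = E[X] = 28, a = 38.
Markov: P[X ≥ 38] ≤ μ/a = (28)/38 = 14/19.
Numerically: ≈ 0.7368.
(Since a = 38 > μ = 28.0000, the bound 14/19 is < 1 and informative.)

P[X ≥ 38] ≤ 14/19 ≈ 0.7368.


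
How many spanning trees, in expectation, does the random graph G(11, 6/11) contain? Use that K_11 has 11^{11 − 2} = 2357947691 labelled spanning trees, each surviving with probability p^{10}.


K_11 has 11^{11 − 2} = 2357947691 labelled spanning trees.
For each such spanning tree H, let X_H = 1 if all 10 edges of H are present in G. Then P[X_H = 1] = p^{10} = (6/11)^{10} = 60466176/25937424601.
Summing the indicators: E[X] = Σ_H E[X_H] = 2357947691 · p^{10} = 2357947691 · 60466176/25937424601 = 60466176/11.
Numerically: E[X] ≈ 5.497e+06.

E[X] = 2357947691 · (6/11)^{10} = 60466176/11 ≈ 5.497e+06.


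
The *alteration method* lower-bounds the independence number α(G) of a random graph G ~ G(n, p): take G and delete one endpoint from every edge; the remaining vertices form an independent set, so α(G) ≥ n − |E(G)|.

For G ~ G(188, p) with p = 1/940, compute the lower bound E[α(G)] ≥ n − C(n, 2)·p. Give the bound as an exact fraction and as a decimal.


E[|E(G)|] = C(188, 2)·p = 17578 · (1/940) = 187/10.
E[α(G)] ≥ n − E[|E(G)|] = 188 − 187/10 = 1693/10.
Numerically: ≈ 169.3000.
(This is only a lower bound; the true E[α(G)] may be larger.)

E[α(G)] ≥ 1693/10 ≈ 169.3000.


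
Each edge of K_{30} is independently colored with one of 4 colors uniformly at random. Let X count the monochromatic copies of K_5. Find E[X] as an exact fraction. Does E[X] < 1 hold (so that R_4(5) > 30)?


E[X] = C(30, 5) · 4^{1 − 10} = 142506 · 4^{−9} = 142506/262144.
As a reduced fraction: E[X] = 71253/131072 ≈ 0.543617.
Is E[X] < 1? YES.
Since E[X] < 1, there exists a 4-coloring of K_{30} with no monochromatic K_5; hence R_4(5) > 30.

E[X] = 71253/131072 ≈ 0.543617; E[X] < 1, so R_4(5) > 30.


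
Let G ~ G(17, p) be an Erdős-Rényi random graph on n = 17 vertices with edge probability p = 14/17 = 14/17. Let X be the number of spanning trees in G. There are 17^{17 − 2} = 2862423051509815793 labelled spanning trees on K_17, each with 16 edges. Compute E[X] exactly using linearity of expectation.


K_17 has 17^{17 − 2} = 2862423051509815793 labelled spanning trees.
For each such spanning tree H, let X_H = 1 if all 16 edges of H are present in G. Then P[X_H = 1] = p^{16} = (14/17)^{16} = 2177953337809371136/48661191875666868481.
Summing the indicators: E[X] = Σ_H E[X_H] = 2862423051509815793 · p^{16} = 2862423051509815793 · 2177953337809371136/48661191875666868481 = 2177953337809371136/17.
Numerically: E[X] ≈ 1.28115e+17.

E[X] = 2862423051509815793 · (14/17)^{16} = 2177953337809371136/17 ≈ 1.28115e+17.


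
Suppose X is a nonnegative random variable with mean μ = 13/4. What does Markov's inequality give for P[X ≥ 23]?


μ = E[X] = 13/4, a = 23.
Markov: P[X ≥ 23] ≤ μ/a = (13/4)/23 = 13/92.
Numerically: ≈ 0.141304.
(Since a = 23 > μ = 3.250000, the bound 13/92 is < 1 and informative.)

P[X ≥ 23] ≤ 13/92 ≈ 0.141304.


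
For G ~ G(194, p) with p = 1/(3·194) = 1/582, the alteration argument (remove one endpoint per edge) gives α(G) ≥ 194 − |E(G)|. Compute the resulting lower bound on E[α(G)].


E[|E(G)|] = C(194, 2)·p = 18721 · (1/582) = 193/6.
E[α(G)] ≥ n − E[|E(G)|] = 194 − 193/6 = 971/6.
Numerically: ≈ 161.833333.
(This is only a lower bound; the true E[α(G)] may be larger.)

E[α(G)] ≥ 971/6 ≈ 161.833333.


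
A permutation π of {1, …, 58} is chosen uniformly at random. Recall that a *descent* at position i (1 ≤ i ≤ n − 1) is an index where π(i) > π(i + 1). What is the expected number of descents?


Write X = Σ X_I over i = 1, …, 57, with X_I the indicator of one descent.
There are 57 indicators.
For each fixed i, the pair (π(i), π(i+1)) is a uniformly random ordered pair of distinct values from {1, …, 58}; by symmetry P[π(i) > π(i+1)] = 1/2.
By linearity: E[X] = 57 · (1/2) = (58 − 1) · (1/2) = 57/2 ≈ 28.50000.

E[X] = 57/2 = 28.50000.


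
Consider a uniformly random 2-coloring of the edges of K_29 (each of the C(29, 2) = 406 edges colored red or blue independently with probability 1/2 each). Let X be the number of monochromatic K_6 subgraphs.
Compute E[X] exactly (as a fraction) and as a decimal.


Let X = Σ_S X_S over the C(29, 6) = 475020 subsets S of size 6, where X_S = 1 if the K_6 on S is monochromatic.
For a fixed S, the K_6 on S has C(6, 2) = 15 edges. P[all 15 edges red] = (1/2)^15, and likewise for blue, so P[monochromatic] = 2·(1/2)^15 = 2^{1 − 15} = 1/16384.
By linearity: E[X] = C(29, 6) · 2^{1 − 15} = 475020 · 1/16384 = 118755/4096.
Numerically: E[X] ≈ 28.992920.

E[X] = C(29,6)·2^(1−C(6,2)) = 118755/4096 ≈ 28.992920.


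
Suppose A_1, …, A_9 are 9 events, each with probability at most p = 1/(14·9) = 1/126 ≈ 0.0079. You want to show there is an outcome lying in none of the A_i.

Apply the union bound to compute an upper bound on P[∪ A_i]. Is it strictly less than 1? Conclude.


Union bound: P[∪_{i=1}^{9} A_i] ≤ Σ_i P[A_i] ≤ 9·p = 9·(1/126) = 1/14.
Numerically: 1/14 ≈ 0.0714.
Is 1/14 < 1? YES.
Since P[∪ A_i] ≤ 1/14 < 1, the complement has P[∩ A_i^c] ≥ 1 − 1/14 = 13/14 > 0, so some outcome avoids every A_i.

9·p = 1/14 ≈ 0.0714; existence CERTIFIED by the union bound.


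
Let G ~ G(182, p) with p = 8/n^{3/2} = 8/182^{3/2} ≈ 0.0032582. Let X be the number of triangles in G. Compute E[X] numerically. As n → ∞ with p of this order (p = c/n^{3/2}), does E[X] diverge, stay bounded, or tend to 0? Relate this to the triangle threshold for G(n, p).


Number of potential triangles: C(182, 3) = 988260.
Each occurs with probability p³ ≈ (0.0032582)³ ≈ 3.4589853e-08.
By linearity: E[X] = C(182, 3)·p³ ≈ 988260 · 3.4589853e-08 ≈ 0.03418.
Since α = 3/2 > 1, p = c/n^{3/2} = o(1/n) is below the triangle threshold p ~ 1/n. Asymptotically E[X] ~ (c³/6)·n^{3(1−α)} = (8³/6)·n^{-1.5} → 0, so by Markov's inequality G has no triangles w.h.p.

E[X] ≈ 0.03418; in regime p = Θ(1/n^{3/2}) E[X] tends to 0 (below the triangle threshold p ~ 1/n).
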